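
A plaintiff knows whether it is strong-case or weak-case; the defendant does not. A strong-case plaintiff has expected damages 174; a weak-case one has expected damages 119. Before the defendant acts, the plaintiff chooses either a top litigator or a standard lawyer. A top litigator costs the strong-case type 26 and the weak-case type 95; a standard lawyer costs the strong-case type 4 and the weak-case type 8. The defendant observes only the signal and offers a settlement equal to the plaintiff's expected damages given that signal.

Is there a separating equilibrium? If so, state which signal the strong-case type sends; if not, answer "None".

Try strong-case → top litigator, weak-case → standard lawyer:
  If types separate, top litigator earns payment 174 and standard lawyer earns 119.
  Strong-case: top litigator gives 174 − 26 = 148; standard lawyer gives 119 − 4 = 115. No deviation. ✓
  Weak-case: standard lawyer gives 119 − 8 = 111; top litigator gives 174 − 95 = 79. No deviation. ✓
Both hold — the strong-case type sends top litigator.

top litigator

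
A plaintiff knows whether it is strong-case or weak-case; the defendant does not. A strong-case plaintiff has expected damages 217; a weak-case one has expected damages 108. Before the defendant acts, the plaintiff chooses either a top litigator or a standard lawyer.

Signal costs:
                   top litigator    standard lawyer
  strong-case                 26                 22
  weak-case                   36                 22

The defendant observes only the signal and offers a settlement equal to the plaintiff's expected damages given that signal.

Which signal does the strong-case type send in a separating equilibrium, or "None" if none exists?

None

Try strong-case → top litigator, weak-case → standard lawyer:
  Under separation the defendant infers type exactly: top litigator → strong-case (pays 217), standard lawyer → weak-case (pays 108).
  Strong-case: top litigator gives 217 − 26 = 191; standard lawyer gives 108 − 22 = 86. No deviation. ✓
  Weak-case: standard lawyer gives 108 − 22 = 86; top litigator gives 217 − 36 = 181. Would deviate. ✗
Try strong-case → standard lawyer, weak-case → top litigator:
  Under separation the defendant infers type exactly: standard lawyer → strong-case (pays 217), top litigator → weak-case (pays 108).
  Strong-case: standard lawyer gives 217 − 22 = 195; top litigator gives 108 − 26 = 82. No deviation. ✓
  Weak-case: top litigator gives 108 − 36 = 72; standard lawyer gives 217 − 22 = 195. Would deviate. ✗
Neither assignment is incentive-compatible.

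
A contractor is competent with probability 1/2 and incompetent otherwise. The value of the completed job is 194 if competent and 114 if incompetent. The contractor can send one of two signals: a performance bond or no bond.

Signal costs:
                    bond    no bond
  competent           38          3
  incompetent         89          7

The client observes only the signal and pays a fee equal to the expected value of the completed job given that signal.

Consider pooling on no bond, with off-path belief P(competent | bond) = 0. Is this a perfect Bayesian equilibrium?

At the pooled signal (no bond) the client holds the prior 1/2 and pays 1/2·194 + 1/2·114 = 154. Off-path (bond) belief 0 gives 0·194 + 1·114 = 114.
Competent: no bond gives 154 − 3 = 151; bond gives 114 − 38 = 76. Stays. ✓
Incompetent: no bond gives 154 − 7 = 147; bond gives 114 − 89 = 25. Stays. ✓

Yes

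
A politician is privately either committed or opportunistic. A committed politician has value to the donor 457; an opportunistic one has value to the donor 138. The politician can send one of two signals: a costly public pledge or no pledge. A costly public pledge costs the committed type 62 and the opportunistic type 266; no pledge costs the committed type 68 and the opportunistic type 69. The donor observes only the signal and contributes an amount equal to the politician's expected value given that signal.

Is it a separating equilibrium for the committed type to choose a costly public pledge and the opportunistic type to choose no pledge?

No

Under separation the donor infers type exactly: pledge → committed (pays 457), no pledge → opportunistic (pays 138).
Committed: pledge gives 457 − 62 = 395; no pledge gives 138 − 68 = 70. No deviation. ✓
Opportunistic: no pledge gives 138 − 69 = 69; pledge gives 457 − 266 = 191. Would deviate. ✗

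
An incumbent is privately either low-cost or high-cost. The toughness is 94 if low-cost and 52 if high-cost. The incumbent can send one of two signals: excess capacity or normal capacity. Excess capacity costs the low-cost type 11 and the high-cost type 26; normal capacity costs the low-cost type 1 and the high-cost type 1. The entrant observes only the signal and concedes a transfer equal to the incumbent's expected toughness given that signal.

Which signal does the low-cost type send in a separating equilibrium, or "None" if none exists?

None

Try low-cost → excess capacity, high-cost → normal capacity:
  If types separate, excess capacity earns payment 94 and normal capacity earns 52.
  Low-cost: excess capacity gives 94 − 11 = 83; normal capacity gives 52 − 1 = 51. No deviation. ✓
  High-cost: normal capacity gives 52 − 1 = 51; excess capacity gives 94 − 26 = 68. Would deviate. ✗
Try low-cost → normal capacity, high-cost → excess capacity:
  If types separate, normal capacity earns payment 94 and excess capacity earns 52.
  Low-cost: normal capacity gives 94 − 1 = 93; excess capacity gives 52 − 11 = 41. No deviation. ✓
  High-cost: excess capacity gives 52 − 26 = 26; normal capacity gives 94 − 1 = 93. Would deviate. ✗
Neither assignment is incentive-compatible.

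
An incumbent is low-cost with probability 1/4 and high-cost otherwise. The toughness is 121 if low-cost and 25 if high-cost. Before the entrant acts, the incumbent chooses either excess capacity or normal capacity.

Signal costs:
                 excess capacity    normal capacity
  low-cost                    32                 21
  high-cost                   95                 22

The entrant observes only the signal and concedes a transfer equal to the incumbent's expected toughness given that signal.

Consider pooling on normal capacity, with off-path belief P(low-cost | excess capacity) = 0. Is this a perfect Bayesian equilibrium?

Yes

At the pooled signal (normal capacity) the entrant holds the prior 1/4 and pays 1/4·121 + 3/4·25 = 49. Off-path (excess capacity) belief 0 gives 0·121 + 1·25 = 25.
Low-cost: normal capacity gives 49 − 21 = 28; excess capacity gives 25 − 32 = -7. Stays. ✓
High-cost: normal capacity gives 49 − 22 = 27; excess capacity gives 25 − 95 = -70. Stays. ✓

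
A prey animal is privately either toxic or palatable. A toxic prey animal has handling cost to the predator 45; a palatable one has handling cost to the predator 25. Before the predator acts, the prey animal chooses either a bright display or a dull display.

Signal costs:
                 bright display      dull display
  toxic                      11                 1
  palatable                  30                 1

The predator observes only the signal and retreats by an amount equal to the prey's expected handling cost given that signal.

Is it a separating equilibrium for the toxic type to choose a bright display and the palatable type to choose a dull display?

If types separate, bright display earns payment 45 and dull display earns 25.
Toxic: bright display gives 45 − 11 = 34; dull display gives 25 − 1 = 24. No deviation. ✓
Palatable: dull display gives 25 − 1 = 24; bright display gives 45 − 30 = 15. No deviation. ✓
Neither type gains from mimicking the other.

Yes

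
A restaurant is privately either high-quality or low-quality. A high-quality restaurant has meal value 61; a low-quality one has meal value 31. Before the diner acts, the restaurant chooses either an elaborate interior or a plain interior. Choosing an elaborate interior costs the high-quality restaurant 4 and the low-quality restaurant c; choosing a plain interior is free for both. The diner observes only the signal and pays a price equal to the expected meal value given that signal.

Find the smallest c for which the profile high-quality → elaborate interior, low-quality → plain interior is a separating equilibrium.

30

Under separation: elaborate interior → high-quality (pays 61); plain interior → low-quality (pays 31).
High-quality: 61 − 4 = 57 ≥ 31 − 0 = 31. Holds regardless of c. ✓
Low-quality: 31 − 0 ≥ 61 − c, so c ≥ 61 − 31 = 30.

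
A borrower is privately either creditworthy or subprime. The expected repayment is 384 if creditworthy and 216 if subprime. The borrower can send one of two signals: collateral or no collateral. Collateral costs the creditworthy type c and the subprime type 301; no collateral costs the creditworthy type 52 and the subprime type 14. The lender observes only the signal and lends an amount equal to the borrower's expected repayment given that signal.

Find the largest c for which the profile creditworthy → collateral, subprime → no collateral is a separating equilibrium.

220

Under separation: collateral → creditworthy (pays 384); no collateral → subprime (pays 216).
Subprime: 216 − 14 = 202 ≥ 384 − 301 = 83. Holds regardless of c. ✓
Creditworthy: 384 − c ≥ 216 − 52, so c ≤ 384 − 164 = 220.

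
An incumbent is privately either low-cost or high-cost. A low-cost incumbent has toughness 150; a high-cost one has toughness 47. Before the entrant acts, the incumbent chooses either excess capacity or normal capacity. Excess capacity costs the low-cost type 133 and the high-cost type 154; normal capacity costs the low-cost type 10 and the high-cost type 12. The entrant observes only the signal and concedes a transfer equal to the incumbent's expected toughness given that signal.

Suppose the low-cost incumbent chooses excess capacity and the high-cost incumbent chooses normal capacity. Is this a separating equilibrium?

No

If types separate, excess capacity earns payment 150 and normal capacity earns 47.
Low-cost: excess capacity gives 150 − 133 = 17; normal capacity gives 47 − 10 = 37. Would deviate. ✗
High-cost: normal capacity gives 47 − 12 = 35; excess capacity gives 150 − 154 = -4. No deviation. ✓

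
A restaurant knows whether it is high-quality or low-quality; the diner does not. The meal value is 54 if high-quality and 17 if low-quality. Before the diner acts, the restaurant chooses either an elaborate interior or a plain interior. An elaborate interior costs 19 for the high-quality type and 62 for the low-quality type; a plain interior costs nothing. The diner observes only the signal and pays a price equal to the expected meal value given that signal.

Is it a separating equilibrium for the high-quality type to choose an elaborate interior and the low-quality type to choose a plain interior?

Under separation the diner infers type exactly: elaborate interior → high-quality (pays 54), plain interior → low-quality (pays 17).
High-quality: elaborate interior gives 54 − 19 = 35; plain interior gives 17 − 0 = 17. No deviation. ✓
Low-quality: plain interior gives 17 − 0 = 17; elaborate interior gives 54 − 62 = -8. No deviation. ✓
Neither type gains from mimicking the other.

Yes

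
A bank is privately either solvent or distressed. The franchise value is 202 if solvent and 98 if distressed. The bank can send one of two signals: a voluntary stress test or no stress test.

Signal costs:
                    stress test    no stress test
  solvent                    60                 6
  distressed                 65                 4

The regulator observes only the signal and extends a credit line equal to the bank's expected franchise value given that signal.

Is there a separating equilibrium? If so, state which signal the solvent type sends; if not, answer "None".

None

Try solvent → stress test, distressed → no stress test:
  If types separate, stress test earns payment 202 and no stress test earns 98.
  Solvent: stress test gives 202 − 60 = 142; no stress test gives 98 − 6 = 92. No deviation. ✓
  Distressed: no stress test gives 98 − 4 = 94; stress test gives 202 − 65 = 137. Would deviate. ✗
Try solvent → no stress test, distressed → stress test:
  If types separate, no stress test earns payment 202 and stress test earns 98.
  Solvent: no stress test gives 202 − 6 = 196; stress test gives 98 − 60 = 38. No deviation. ✓
  Distressed: stress test gives 98 − 65 = 33; no stress test gives 202 − 4 = 198. Would deviate. ✗
Neither assignment is incentive-compatible.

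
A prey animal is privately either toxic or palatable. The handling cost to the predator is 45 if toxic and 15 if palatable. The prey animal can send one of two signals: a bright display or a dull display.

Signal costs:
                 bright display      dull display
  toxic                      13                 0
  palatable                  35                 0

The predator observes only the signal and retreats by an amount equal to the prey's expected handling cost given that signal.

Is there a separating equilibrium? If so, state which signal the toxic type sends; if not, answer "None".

Try toxic → bright display, palatable → dull display:
  If types separate, bright display earns payment 45 and dull display earns 15.
  Toxic: bright display gives 45 − 13 = 32; dull display gives 15 − 0 = 15. No deviation. ✓
  Palatable: dull display gives 15 − 0 = 15; bright display gives 45 − 35 = 10. No deviation. ✓
Both hold — the toxic type sends bright display.

bright display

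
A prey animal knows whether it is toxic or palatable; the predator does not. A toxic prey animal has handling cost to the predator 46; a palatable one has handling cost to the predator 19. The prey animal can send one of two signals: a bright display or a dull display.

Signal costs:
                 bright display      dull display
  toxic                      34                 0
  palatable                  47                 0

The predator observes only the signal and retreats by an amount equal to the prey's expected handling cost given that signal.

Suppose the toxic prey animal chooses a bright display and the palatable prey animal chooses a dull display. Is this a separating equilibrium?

If types separate, bright display earns payment 46 and dull display earns 19.
Toxic: bright display gives 46 − 34 = 12; dull display gives 19 − 0 = 19. Would deviate. ✗
Palatable: dull display gives 19 − 0 = 19; bright display gives 46 − 47 = -1. No deviation. ✓

No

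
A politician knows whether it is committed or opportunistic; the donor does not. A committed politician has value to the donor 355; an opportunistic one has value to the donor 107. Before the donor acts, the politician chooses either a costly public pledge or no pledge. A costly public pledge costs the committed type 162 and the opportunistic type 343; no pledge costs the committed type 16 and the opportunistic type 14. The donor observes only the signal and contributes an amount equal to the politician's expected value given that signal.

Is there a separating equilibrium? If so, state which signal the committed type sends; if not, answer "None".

Try committed → pledge, opportunistic → no pledge:
  Under separation the donor infers type exactly: pledge → committed (pays 355), no pledge → opportunistic (pays 107).
  Committed: pledge gives 355 − 162 = 193; no pledge gives 107 − 16 = 91. No deviation. ✓
  Opportunistic: no pledge gives 107 − 14 = 93; pledge gives 355 − 343 = 12. No deviation. ✓
Both hold — the committed type sends pledge.

pledge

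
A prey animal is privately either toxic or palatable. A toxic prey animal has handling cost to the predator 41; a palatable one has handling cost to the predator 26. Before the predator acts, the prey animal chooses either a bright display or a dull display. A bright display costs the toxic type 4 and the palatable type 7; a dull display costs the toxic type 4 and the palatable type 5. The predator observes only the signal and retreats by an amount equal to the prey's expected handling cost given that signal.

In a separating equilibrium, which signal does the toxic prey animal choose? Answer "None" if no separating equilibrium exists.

None

Try toxic → bright display, palatable → dull display:
  Under separation the predator infers type exactly: bright display → toxic (pays 41), dull display → palatable (pays 26).
  Toxic: bright display gives 41 − 4 = 37; dull display gives 26 − 4 = 22. No deviation. ✓
  Palatable: dull display gives 26 − 5 = 21; bright display gives 41 − 7 = 34. Would deviate. ✗
Try toxic → dull display, palatable → bright display:
  Under separation the predator infers type exactly: dull display → toxic (pays 41), bright display → palatable (pays 26).
  Toxic: dull display gives 41 − 4 = 37; bright display gives 26 − 4 = 22. No deviation. ✓
  Palatable: bright display gives 26 − 7 = 19; dull display gives 41 − 5 = 36. Would deviate. ✗
Neither assignment is incentive-compatible.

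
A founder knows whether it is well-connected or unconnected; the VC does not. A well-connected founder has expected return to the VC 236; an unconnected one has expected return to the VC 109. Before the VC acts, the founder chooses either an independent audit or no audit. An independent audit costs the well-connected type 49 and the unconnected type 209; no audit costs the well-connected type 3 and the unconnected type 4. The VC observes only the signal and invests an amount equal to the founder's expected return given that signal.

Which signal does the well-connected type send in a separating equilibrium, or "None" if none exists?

audit

Try well-connected → audit, unconnected → no audit:
  If types separate, audit earns payment 236 and no audit earns 109.
  Well-connected: audit gives 236 − 49 = 187; no audit gives 109 − 3 = 106. No deviation. ✓
  Unconnected: no audit gives 109 − 4 = 105; audit gives 236 − 209 = 27. No deviation. ✓
Both hold — the well-connected type sends audit.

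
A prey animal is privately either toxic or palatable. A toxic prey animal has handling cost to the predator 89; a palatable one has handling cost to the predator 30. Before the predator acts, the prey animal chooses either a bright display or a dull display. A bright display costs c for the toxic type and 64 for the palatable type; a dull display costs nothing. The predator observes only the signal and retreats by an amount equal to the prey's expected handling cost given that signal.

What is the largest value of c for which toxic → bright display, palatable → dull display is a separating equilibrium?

59

Under separation: bright display → toxic (pays 89); dull display → palatable (pays 30).
Palatable: 30 − 0 = 30 ≥ 89 − 64 = 25. Holds regardless of c. ✓
Toxic: 89 − c ≥ 30 − 0, so c ≤ 89 − 30 = 59.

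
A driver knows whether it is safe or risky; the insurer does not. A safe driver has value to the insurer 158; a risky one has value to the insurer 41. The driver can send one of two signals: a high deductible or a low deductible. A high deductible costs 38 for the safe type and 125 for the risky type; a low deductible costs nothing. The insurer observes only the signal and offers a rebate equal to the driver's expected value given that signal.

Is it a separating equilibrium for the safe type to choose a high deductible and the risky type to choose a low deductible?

Under separation the insurer infers type exactly: high deductible → safe (pays 158), low deductible → risky (pays 41).
Safe: high deductible gives 158 − 38 = 120; low deductible gives 41 − 0 = 41. No deviation. ✓
Risky: low deductible gives 41 − 0 = 41; high deductible gives 158 − 125 = 33. No deviation. ✓
Both incentive constraints hold.

Yes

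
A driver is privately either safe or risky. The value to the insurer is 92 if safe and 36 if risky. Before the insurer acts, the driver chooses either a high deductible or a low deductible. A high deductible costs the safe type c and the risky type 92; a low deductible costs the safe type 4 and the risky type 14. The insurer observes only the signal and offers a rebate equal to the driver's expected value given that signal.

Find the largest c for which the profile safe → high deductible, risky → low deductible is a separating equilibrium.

60

Under separation: high deductible → safe (pays 92); low deductible → risky (pays 36).
Risky: 36 − 14 = 22 ≥ 92 − 92 = 0. Holds regardless of c. ✓
Safe: 92 − c ≥ 36 − 4, so c ≤ 92 − 32 = 60.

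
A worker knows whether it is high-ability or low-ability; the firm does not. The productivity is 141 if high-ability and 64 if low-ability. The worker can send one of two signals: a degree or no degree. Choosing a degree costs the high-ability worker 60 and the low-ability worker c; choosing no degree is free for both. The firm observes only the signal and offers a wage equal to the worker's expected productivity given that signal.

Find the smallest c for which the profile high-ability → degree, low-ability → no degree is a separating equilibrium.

77

Under separation: degree → high-ability (pays 141); no degree → low-ability (pays 64).
High-ability: 141 − 60 = 81 ≥ 64 − 0 = 64. Holds regardless of c. ✓
Low-ability: 64 − 0 ≥ 141 − c, so c ≥ 141 − 64 = 77.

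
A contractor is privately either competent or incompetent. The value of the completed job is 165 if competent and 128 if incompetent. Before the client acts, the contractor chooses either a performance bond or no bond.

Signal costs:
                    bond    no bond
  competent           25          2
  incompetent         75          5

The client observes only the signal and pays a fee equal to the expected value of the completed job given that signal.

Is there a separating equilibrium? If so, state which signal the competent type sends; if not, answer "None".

Try competent → bond, incompetent → no bond:
  If types separate, bond earns payment 165 and no bond earns 128.
  Competent: bond gives 165 − 25 = 140; no bond gives 128 − 2 = 126. No deviation. ✓
  Incompetent: no bond gives 128 − 5 = 123; bond gives 165 − 75 = 90. No deviation. ✓
Both hold — the competent type sends bond.

bond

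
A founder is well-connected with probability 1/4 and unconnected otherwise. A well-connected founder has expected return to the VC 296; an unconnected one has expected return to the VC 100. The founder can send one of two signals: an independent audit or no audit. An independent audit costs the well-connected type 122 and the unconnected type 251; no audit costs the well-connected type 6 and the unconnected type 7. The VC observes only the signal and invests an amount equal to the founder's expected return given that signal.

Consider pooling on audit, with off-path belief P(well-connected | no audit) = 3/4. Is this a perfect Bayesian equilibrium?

No

On the equilibrium path (audit) the VC holds the prior 1/4 and pays 1/4·296 + 3/4·100 = 149. Off-path (no audit) belief 3/4 gives 3/4·296 + 1/4·100 = 247.
Well-connected: audit gives 149 − 122 = 27; no audit gives 247 − 6 = 241. Deviates. ✗
Unconnected: audit gives 149 − 251 = -102; no audit gives 247 − 7 = 240. Deviates. ✗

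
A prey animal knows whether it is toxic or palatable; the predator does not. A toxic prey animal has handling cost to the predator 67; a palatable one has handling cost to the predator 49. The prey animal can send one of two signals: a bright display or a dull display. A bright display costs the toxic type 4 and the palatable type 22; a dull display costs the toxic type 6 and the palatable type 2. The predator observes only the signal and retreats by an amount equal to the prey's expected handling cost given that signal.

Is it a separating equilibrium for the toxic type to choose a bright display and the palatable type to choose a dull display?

Yes

Under separation the predator infers type exactly: bright display → toxic (pays 67), dull display → palatable (pays 49).
Toxic: bright display gives 67 − 4 = 63; dull display gives 49 − 6 = 43. No deviation. ✓
Palatable: dull display gives 49 − 2 = 47; bright display gives 67 − 22 = 45. No deviation. ✓
Both incentive constraints hold.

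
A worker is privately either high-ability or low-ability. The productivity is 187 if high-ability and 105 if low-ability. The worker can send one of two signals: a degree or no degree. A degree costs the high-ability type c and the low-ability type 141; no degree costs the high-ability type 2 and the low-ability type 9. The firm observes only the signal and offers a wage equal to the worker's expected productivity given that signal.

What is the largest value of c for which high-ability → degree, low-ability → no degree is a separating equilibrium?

Under separation: degree → high-ability (pays 187); no degree → low-ability (pays 105).
Low-ability: 105 − 9 = 96 ≥ 187 − 141 = 46. Holds regardless of c. ✓
High-ability: 187 − c ≥ 105 − 2, so c ≤ 187 − 103 = 84.

84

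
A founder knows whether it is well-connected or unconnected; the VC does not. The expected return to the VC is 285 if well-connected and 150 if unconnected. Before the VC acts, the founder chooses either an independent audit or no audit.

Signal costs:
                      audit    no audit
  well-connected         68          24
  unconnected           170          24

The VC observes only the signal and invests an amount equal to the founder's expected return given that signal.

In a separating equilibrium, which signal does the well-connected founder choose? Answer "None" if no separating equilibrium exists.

audit

Try well-connected → audit, unconnected → no audit:
  Under separation the VC infers type exactly: audit → well-connected (pays 285), no audit → unconnected (pays 150).
  Well-connected: audit gives 285 − 68 = 217; no audit gives 150 − 24 = 126. No deviation. ✓
  Unconnected: no audit gives 150 − 24 = 126; audit gives 285 − 170 = 115. No deviation. ✓
Both hold — the well-connected type sends audit.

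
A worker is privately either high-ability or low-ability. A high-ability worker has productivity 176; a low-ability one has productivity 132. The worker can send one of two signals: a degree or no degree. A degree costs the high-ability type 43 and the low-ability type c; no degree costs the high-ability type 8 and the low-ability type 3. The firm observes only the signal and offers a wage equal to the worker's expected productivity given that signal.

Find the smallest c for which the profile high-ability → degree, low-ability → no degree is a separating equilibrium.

Under separation: degree → high-ability (pays 176); no degree → low-ability (pays 132).
High-ability: 176 − 43 = 133 ≥ 132 − 8 = 124. Holds regardless of c. ✓
Low-ability: 132 − 3 ≥ 176 − c, so c ≥ 176 − 129 = 47.

47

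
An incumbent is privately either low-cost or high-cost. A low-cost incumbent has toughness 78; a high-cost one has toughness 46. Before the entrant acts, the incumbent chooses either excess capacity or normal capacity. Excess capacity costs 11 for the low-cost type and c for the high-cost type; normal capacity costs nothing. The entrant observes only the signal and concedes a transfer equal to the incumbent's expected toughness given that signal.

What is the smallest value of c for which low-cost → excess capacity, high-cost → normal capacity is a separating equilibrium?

32

Under separation: excess capacity → low-cost (pays 78); normal capacity → high-cost (pays 46).
Low-cost: 78 − 11 = 67 ≥ 46 − 0 = 46. Holds regardless of c. ✓
High-cost: 46 − 0 ≥ 78 − c, so c ≥ 78 − 46 = 32.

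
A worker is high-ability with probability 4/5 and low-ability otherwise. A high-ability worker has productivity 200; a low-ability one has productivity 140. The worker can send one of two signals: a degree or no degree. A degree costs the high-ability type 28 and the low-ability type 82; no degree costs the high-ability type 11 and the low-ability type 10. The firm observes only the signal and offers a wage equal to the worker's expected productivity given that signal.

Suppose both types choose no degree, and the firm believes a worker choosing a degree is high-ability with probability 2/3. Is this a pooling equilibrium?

On the equilibrium path (no degree) the firm holds the prior 4/5 and pays 4/5·200 + 1/5·140 = 188. Off-path (degree) belief 2/3 gives 2/3·200 + 1/3·140 = 180.
High-ability: no degree gives 188 − 11 = 177; degree gives 180 − 28 = 152. Stays. ✓
Low-ability: no degree gives 188 − 10 = 178; degree gives 180 − 82 = 98. Stays. ✓
Beliefs are Bayes-consistent on-path and both types best-respond.

Yes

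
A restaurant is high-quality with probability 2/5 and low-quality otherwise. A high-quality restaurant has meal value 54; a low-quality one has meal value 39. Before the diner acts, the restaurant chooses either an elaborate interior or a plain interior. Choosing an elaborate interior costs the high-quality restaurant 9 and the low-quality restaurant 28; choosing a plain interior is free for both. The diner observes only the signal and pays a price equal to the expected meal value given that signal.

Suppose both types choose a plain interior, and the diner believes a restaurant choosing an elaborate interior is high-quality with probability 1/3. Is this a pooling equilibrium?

At the pooled signal (plain interior) the diner holds the prior 2/5 and pays 2/5·54 + 3/5·39 = 45. Off-path (elaborate interior) belief 1/3 gives 1/3·54 + 2/3·39 = 44.
High-quality: plain interior gives 45 − 0 = 45; elaborate interior gives 44 − 9 = 35. Stays. ✓
Low-quality: plain interior gives 45 − 0 = 45; elaborate interior gives 44 − 28 = 16. Stays. ✓

Yes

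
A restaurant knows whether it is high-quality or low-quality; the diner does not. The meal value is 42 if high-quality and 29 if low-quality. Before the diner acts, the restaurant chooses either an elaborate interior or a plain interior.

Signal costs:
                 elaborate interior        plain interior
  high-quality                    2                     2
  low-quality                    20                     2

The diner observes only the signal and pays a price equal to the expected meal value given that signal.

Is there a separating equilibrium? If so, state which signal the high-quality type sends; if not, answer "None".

elaborate interior

Try high-quality → elaborate interior, low-quality → plain interior:
  Under separation the diner infers type exactly: elaborate interior → high-quality (pays 42), plain interior → low-quality (pays 29).
  High-quality: elaborate interior gives 42 − 2 = 40; plain interior gives 29 − 2 = 27. No deviation. ✓
  Low-quality: plain interior gives 29 − 2 = 27; elaborate interior gives 42 − 20 = 22. No deviation. ✓
Both hold — the high-quality type sends elaborate interior.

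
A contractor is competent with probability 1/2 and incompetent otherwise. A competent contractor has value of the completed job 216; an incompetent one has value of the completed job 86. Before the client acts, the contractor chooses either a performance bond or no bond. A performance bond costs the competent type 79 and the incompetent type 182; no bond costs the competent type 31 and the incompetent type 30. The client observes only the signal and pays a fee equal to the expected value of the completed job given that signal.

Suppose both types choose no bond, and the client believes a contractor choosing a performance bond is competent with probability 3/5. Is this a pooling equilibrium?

Yes

On the equilibrium path (no bond) the client holds the prior 1/2 and pays 1/2·216 + 1/2·86 = 151. Off-path (bond) belief 3/5 gives 3/5·216 + 2/5·86 = 164.
Competent: no bond gives 151 − 31 = 120; bond gives 164 − 79 = 85. Stays. ✓
Incompetent: no bond gives 151 − 30 = 121; bond gives 164 − 182 = -18. Stays. ✓
Beliefs are Bayes-consistent on-path and both types best-respond.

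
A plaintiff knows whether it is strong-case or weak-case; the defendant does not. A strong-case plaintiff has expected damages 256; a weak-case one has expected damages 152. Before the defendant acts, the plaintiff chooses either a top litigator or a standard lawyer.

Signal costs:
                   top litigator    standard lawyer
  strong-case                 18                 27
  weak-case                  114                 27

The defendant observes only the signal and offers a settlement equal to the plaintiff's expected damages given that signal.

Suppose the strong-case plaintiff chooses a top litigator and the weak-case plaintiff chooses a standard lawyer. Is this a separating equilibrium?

No

Under separation the defendant infers type exactly: top litigator → strong-case (pays 256), standard lawyer → weak-case (pays 152).
Strong-case: top litigator gives 256 − 18 = 238; standard lawyer gives 152 − 27 = 125. No deviation. ✓
Weak-case: standard lawyer gives 152 − 27 = 125; top litigator gives 256 − 114 = 142. Would deviate. ✗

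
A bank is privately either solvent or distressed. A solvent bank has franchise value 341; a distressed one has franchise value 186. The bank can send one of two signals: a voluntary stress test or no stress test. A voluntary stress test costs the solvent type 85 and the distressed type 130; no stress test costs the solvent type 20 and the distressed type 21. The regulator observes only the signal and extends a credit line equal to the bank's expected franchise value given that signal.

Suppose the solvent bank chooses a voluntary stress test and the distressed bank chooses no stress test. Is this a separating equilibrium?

Under separation the regulator infers type exactly: stress test → solvent (pays 341), no stress test → distressed (pays 186).
Solvent: stress test gives 341 − 85 = 256; no stress test gives 186 − 20 = 166. No deviation. ✓
Distressed: no stress test gives 186 − 21 = 165; stress test gives 341 − 130 = 211. Would deviate. ✗

No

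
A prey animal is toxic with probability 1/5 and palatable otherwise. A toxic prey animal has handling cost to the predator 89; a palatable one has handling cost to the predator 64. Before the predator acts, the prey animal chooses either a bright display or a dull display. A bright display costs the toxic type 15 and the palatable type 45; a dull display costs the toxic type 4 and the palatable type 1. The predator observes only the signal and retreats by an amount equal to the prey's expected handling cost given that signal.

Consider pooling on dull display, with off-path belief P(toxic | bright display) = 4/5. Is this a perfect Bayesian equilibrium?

No

At the pooled signal (dull display) the predator holds the prior 1/5 and pays 1/5·89 + 4/5·64 = 69. Off-path (bright display) belief 4/5 gives 4/5·89 + 1/5·64 = 84.
Toxic: dull display gives 69 − 4 = 65; bright display gives 84 − 15 = 69. Deviates. ✗
Palatable: dull display gives 69 − 1 = 68; bright display gives 84 − 45 = 39. Stays. ✓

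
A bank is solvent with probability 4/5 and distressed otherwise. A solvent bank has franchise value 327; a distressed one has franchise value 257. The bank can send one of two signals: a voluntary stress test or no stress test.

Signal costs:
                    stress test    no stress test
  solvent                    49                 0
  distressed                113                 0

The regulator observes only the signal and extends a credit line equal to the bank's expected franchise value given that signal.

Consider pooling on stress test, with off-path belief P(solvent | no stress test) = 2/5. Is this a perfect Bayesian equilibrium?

On the equilibrium path (stress test) the regulator holds the prior 4/5 and pays 4/5·327 + 1/5·257 = 313. Off-path (no stress test) belief 2/5 gives 2/5·327 + 3/5·257 = 285.
Solvent: stress test gives 313 − 49 = 264; no stress test gives 285 − 0 = 285. Deviates. ✗
Distressed: stress test gives 313 − 113 = 200; no stress test gives 285 − 0 = 285. Deviates. ✗

No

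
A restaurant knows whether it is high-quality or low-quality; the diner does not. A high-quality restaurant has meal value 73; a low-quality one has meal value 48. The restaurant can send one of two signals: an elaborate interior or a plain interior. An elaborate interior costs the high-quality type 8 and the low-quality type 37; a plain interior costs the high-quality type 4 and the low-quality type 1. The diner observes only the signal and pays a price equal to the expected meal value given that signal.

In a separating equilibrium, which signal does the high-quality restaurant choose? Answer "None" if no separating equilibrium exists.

Try high-quality → elaborate interior, low-quality → plain interior:
  If types separate, elaborate interior earns payment 73 and plain interior earns 48.
  High-quality: elaborate interior gives 73 − 8 = 65; plain interior gives 48 − 4 = 44. No deviation. ✓
  Low-quality: plain interior gives 48 − 1 = 47; elaborate interior gives 73 − 37 = 36. No deviation. ✓
Both hold — the high-quality type sends elaborate interior.

elaborate interior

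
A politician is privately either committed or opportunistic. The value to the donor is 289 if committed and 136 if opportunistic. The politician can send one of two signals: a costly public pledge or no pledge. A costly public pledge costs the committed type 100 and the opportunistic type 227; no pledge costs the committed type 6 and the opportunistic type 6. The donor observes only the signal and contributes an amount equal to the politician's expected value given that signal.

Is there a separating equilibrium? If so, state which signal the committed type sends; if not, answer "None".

pledge

Try committed → pledge, opportunistic → no pledge:
  Under separation the donor infers type exactly: pledge → committed (pays 289), no pledge → opportunistic (pays 136).
  Committed: pledge gives 289 − 100 = 189; no pledge gives 136 − 6 = 130. No deviation. ✓
  Opportunistic: no pledge gives 136 − 6 = 130; pledge gives 289 − 227 = 62. No deviation. ✓
Both hold — the committed type sends pledge.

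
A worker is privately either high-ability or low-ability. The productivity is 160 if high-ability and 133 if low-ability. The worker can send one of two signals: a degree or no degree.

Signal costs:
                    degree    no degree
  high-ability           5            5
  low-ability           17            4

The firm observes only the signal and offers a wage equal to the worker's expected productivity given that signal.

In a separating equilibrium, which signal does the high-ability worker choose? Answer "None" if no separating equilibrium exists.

Try high-ability → degree, low-ability → no degree:
  Under separation the firm infers type exactly: degree → high-ability (pays 160), no degree → low-ability (pays 133).
  High-ability: degree gives 160 − 5 = 155; no degree gives 133 − 5 = 128. No deviation. ✓
  Low-ability: no degree gives 133 − 4 = 129; degree gives 160 − 17 = 143. Would deviate. ✗
Try high-ability → no degree, low-ability → degree:
  Under separation the firm infers type exactly: no degree → high-ability (pays 160), degree → low-ability (pays 133).
  High-ability: no degree gives 160 − 5 = 155; degree gives 133 − 5 = 128. No deviation. ✓
  Low-ability: degree gives 133 − 17 = 116; no degree gives 160 − 4 = 156. Would deviate. ✗
Neither assignment is incentive-compatible.

None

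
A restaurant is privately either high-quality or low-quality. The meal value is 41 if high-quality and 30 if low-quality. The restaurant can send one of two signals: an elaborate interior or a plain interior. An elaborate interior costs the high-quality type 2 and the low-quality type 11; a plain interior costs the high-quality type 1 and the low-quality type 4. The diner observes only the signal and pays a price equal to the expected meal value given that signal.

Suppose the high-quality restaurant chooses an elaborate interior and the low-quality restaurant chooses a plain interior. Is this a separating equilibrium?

If types separate, elaborate interior earns payment 41 and plain interior earns 30.
High-quality: elaborate interior gives 41 − 2 = 39; plain interior gives 30 − 1 = 29. No deviation. ✓
Low-quality: plain interior gives 30 − 4 = 26; elaborate interior gives 41 − 11 = 30. Would deviate. ✗

No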